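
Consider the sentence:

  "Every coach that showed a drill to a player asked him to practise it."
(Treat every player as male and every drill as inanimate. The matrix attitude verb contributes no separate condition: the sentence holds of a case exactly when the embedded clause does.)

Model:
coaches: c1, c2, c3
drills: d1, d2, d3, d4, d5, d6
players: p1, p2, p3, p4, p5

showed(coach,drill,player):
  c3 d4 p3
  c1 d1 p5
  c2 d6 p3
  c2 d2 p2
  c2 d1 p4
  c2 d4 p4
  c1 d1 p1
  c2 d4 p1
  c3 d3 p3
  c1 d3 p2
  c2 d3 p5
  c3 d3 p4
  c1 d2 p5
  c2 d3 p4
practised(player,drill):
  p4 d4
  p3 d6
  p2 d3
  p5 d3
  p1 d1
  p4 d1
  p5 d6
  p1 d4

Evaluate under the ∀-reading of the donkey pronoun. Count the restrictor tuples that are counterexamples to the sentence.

7

"him" takes "a player" as antecedent and "it" takes "a drill"; both are donkey pronouns co-varying with the restrictor.
Strong reading: for every (c,d,p) with showed(c,d,p), practised(p,d).
Restrictor triples: (c1,d1,p1)→practised(p1,d1) ✓  (c1,d1,p5)→practised(p5,d1) ✗  (c1,d2,p5)→practised(p5,d2) ✗  (c1,d3,p2)→practised(p2,d3) ✓  (c2,d1,p4)→practised(p4,d1) ✓  (c2,d2,p2)→practised(p2,d2) ✗  (c2,d3,p4)→practised(p4,d3) ✗  (c2,d3,p5)→practised(p5,d3) ✓  (c2,d4,p1)→practised(p1,d4) ✓  (c2,d4,p4)→practised(p4,d4) ✓  (c2,d6,p3)→practised(p3,d6) ✓  (c3,d3,p3)→practised(p3,d3) ✗  (c3,d3,p4)→practised(p4,d3) ✗  (c3,d4,p3)→practised(p3,d4) ✗
Counterexamples (restrictor triples failing the scope): 7.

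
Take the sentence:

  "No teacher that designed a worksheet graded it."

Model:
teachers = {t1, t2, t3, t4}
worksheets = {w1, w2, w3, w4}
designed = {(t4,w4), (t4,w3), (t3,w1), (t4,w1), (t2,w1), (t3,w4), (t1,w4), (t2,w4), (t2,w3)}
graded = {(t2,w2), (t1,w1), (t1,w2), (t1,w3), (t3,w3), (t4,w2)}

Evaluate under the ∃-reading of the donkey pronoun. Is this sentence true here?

"it" takes "a worksheet" as antecedent — a donkey pronoun bound across the clause boundary.
Truth condition: for no (t,w) with designed(t,w) does graded(t,w) hold.
Restrictor pairs — does the scope hold? (t1,w4):fails  (t2,w1):fails  (t2,w3):fails  (t2,w4):fails  (t3,w1):fails  (t3,w4):fails  (t4,w1):fails  (t4,w3):fails  (t4,w4):fails
Scope holds for no restrictor pair, so the sentence is true.

True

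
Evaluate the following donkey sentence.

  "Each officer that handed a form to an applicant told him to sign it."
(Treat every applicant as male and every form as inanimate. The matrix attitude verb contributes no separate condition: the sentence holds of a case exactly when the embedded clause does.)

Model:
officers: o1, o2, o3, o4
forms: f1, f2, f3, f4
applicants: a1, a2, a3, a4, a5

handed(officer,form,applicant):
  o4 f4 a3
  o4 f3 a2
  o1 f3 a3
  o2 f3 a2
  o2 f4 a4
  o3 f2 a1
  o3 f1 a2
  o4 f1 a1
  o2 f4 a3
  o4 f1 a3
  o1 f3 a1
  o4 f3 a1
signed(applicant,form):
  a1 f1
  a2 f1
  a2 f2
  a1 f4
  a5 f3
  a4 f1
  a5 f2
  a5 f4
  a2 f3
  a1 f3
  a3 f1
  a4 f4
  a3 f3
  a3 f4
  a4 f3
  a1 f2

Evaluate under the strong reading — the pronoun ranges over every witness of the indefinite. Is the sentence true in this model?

"him" takes "an applicant" as antecedent and "it" takes "a form"; both are donkey pronouns co-varying with the restrictor.
Strong reading: for every (o,f,a) with handed(o,f,a), signed(a,f).
Restrictor triples: (o1,f3,a1)→signed(a1,f3) ✓  (o1,f3,a3)→signed(a3,f3) ✓  (o2,f3,a2)→signed(a2,f3) ✓  (o2,f4,a3)→signed(a3,f4) ✓  (o2,f4,a4)→signed(a4,f4) ✓  (o3,f1,a2)→signed(a2,f1) ✓  (o3,f2,a1)→signed(a1,f2) ✓  (o4,f1,a1)→signed(a1,f1) ✓  (o4,f1,a3)→signed(a3,f1) ✓  (o4,f3,a1)→signed(a1,f3) ✓  (o4,f3,a2)→signed(a2,f3) ✓  (o4,f4,a3)→signed(a3,f4) ✓
Every restrictor triple satisfies the scope.

True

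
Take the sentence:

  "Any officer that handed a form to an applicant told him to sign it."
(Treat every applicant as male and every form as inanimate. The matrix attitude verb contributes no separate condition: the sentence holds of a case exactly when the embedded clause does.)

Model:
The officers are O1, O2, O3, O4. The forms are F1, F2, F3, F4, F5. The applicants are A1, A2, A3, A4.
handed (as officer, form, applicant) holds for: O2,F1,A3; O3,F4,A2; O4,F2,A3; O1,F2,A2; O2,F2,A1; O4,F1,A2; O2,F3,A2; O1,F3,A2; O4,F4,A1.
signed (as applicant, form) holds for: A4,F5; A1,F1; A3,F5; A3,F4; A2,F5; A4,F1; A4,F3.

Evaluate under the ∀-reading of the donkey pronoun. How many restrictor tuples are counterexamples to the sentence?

9

"him" takes "an applicant" as antecedent and "it" takes "a form"; both are donkey pronouns co-varying with the restrictor.
Strong reading: for every (o,f,a) with handed(o,f,a), signed(a,f).
Restrictor triples: (O1,F2,A2)→signed(A2,F2) ✗  (O1,F3,A2)→signed(A2,F3) ✗  (O2,F1,A3)→signed(A3,F1) ✗  (O2,F2,A1)→signed(A1,F2) ✗  (O2,F3,A2)→signed(A2,F3) ✗  (O3,F4,A2)→signed(A2,F4) ✗  (O4,F1,A2)→signed(A2,F1) ✗  (O4,F2,A3)→signed(A3,F2) ✗  (O4,F4,A1)→signed(A1,F4) ✗
Counterexamples (restrictor triples failing the scope): 9.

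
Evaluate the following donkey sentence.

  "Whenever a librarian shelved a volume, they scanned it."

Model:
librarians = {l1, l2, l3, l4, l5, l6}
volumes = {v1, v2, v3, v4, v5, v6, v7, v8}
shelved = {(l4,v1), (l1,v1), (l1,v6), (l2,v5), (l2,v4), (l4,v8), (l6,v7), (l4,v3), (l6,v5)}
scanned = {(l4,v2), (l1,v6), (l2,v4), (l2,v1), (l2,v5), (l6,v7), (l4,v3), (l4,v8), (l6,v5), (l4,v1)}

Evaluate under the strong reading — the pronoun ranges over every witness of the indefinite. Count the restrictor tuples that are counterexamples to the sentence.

"it" takes "a volume" as antecedent — a donkey pronoun bound across the clause boundary.
Strong reading: for every (l,v) with shelved(l,v), scanned(l,v).
Restrictor pairs: (l1,v1) ✗  (l1,v6) ✓  (l2,v4) ✓  (l2,v5) ✓  (l4,v1) ✓  (l4,v3) ✓  (l4,v8) ✓  (l6,v5) ✓  (l6,v7) ✓
Counterexamples (restrictor pairs failing the scope): 1.

1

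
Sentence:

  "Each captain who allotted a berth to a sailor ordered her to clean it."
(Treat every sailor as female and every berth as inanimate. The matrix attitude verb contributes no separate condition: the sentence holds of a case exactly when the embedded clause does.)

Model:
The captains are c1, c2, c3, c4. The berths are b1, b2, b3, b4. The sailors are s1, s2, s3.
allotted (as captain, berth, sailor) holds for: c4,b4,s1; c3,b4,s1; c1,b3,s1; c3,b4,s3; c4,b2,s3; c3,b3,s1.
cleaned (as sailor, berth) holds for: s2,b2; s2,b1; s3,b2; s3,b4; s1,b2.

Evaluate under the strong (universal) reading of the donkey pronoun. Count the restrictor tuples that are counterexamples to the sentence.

"her" takes "a sailor" as antecedent and "it" takes "a berth"; both are donkey pronouns co-varying with the restrictor.
Strong reading: for every (c,b,s) with allotted(c,b,s), cleaned(s,b).
Restrictor triples: (c1,b3,s1)→cleaned(s1,b3) ✗  (c3,b3,s1)→cleaned(s1,b3) ✗  (c3,b4,s1)→cleaned(s1,b4) ✗  (c3,b4,s3)→cleaned(s3,b4) ✓  (c4,b2,s3)→cleaned(s3,b2) ✓  (c4,b4,s1)→cleaned(s1,b4) ✗
Counterexamples (restrictor triples failing the scope): 4.

4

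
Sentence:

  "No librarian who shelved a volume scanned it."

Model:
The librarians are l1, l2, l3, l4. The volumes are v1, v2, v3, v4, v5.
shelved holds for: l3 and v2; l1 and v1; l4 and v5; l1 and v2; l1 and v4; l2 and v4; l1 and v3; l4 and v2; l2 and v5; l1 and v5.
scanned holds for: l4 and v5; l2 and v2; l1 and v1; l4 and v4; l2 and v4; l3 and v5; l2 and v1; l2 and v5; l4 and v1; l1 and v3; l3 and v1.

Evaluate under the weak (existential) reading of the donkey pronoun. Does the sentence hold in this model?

"it" takes "a volume" as antecedent — a donkey pronoun bound across the clause boundary.
Truth condition: for no (l,v) with shelved(l,v) does scanned(l,v) hold.
Restrictor pairs — does the scope hold? (l1,v1):holds  (l1,v2):fails  (l1,v3):holds  (l1,v4):fails  (l1,v5):fails  (l2,v4):holds  (l2,v5):holds  (l3,v2):fails  (l4,v2):fails  (l4,v5):holds
Scope holds for 5 pair(s), so the sentence is false.

False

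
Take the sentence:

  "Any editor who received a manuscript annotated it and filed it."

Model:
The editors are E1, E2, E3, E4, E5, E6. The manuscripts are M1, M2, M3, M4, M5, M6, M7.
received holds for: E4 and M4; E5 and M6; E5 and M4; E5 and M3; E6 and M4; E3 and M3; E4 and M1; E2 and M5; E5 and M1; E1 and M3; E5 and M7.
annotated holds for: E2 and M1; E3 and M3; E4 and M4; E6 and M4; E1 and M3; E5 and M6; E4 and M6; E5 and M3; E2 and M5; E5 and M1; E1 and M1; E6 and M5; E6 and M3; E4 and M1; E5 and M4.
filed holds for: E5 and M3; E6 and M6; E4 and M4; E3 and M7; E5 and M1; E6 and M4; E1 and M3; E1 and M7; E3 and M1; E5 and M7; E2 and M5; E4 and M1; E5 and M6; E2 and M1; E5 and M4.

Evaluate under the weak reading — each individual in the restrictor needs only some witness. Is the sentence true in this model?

"it" takes "a manuscript" as antecedent — a donkey pronoun bound across the clause boundary.
Weak reading: every editor e with some received-manuscript has at least one received-manuscript m such that annotated(e,m) ∧ filed(e,m).
Per editor: E1:✓  E2:✓  E3:✗  E4:✓  E5:✓  E6:✓
E3 has no witness among its received-manuscripts.

False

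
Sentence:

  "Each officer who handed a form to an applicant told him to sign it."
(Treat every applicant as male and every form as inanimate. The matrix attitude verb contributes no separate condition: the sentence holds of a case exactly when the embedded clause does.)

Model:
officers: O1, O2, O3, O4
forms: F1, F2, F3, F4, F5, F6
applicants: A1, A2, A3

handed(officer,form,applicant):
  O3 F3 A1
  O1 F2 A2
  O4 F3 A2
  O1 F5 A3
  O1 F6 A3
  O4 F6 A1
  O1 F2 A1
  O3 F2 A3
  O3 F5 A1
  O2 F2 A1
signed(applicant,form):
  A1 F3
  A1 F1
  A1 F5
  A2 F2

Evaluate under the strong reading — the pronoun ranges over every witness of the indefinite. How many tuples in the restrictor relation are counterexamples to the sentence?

7

"him" takes "an applicant" as antecedent and "it" takes "a form"; both are donkey pronouns co-varying with the restrictor.
Strong reading: for every (o,f,a) with handed(o,f,a), signed(a,f).
Restrictor triples: (O1,F2,A1)→signed(A1,F2) ✗  (O1,F2,A2)→signed(A2,F2) ✓  (O1,F5,A3)→signed(A3,F5) ✗  (O1,F6,A3)→signed(A3,F6) ✗  (O2,F2,A1)→signed(A1,F2) ✗  (O3,F2,A3)→signed(A3,F2) ✗  (O3,F3,A1)→signed(A1,F3) ✓  (O3,F5,A1)→signed(A1,F5) ✓  (O4,F3,A2)→signed(A2,F3) ✗  (O4,F6,A1)→signed(A1,F6) ✗
Counterexamples (restrictor triples failing the scope): 7.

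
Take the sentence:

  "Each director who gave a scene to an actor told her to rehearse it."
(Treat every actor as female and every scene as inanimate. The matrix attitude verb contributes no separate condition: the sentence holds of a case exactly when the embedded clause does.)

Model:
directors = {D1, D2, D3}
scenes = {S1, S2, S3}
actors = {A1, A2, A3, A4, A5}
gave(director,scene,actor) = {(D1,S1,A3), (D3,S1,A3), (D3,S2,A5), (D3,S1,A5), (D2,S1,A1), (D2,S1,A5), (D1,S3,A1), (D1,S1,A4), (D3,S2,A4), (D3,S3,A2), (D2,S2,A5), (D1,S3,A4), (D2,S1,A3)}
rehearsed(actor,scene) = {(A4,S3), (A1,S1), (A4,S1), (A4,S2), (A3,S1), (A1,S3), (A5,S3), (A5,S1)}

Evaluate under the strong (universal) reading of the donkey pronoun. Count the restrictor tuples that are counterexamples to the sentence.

3

"her" takes "an actor" as antecedent and "it" takes "a scene"; both are donkey pronouns co-varying with the restrictor.
Strong reading: for every (d,s,a) with gave(d,s,a), rehearsed(a,s).
Restrictor triples: (D1,S1,A3)→rehearsed(A3,S1) ✓  (D1,S1,A4)→rehearsed(A4,S1) ✓  (D1,S3,A1)→rehearsed(A1,S3) ✓  (D1,S3,A4)→rehearsed(A4,S3) ✓  (D2,S1,A1)→rehearsed(A1,S1) ✓  (D2,S1,A3)→rehearsed(A3,S1) ✓  (D2,S1,A5)→rehearsed(A5,S1) ✓  (D2,S2,A5)→rehearsed(A5,S2) ✗  (D3,S1,A3)→rehearsed(A3,S1) ✓  (D3,S1,A5)→rehearsed(A5,S1) ✓  (D3,S2,A4)→rehearsed(A4,S2) ✓  (D3,S2,A5)→rehearsed(A5,S2) ✗  (D3,S3,A2)→rehearsed(A2,S3) ✗
Counterexamples (restrictor triples failing the scope): 3.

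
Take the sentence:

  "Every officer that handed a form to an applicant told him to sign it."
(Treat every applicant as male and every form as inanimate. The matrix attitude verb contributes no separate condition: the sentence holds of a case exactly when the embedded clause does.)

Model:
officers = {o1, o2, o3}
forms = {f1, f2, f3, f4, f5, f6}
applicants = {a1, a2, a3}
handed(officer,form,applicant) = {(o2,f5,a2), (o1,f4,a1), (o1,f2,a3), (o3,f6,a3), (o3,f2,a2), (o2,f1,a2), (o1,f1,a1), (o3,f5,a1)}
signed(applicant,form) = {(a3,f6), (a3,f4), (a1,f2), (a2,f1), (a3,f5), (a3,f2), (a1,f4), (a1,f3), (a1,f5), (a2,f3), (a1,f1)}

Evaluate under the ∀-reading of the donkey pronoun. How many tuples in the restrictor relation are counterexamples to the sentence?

"him" takes "an applicant" as antecedent and "it" takes "a form"; both are donkey pronouns co-varying with the restrictor.
Strong reading: for every (o,f,a) with handed(o,f,a), signed(a,f).
Restrictor triples: (o1,f1,a1)→signed(a1,f1) ✓  (o1,f2,a3)→signed(a3,f2) ✓  (o1,f4,a1)→signed(a1,f4) ✓  (o2,f1,a2)→signed(a2,f1) ✓  (o2,f5,a2)→signed(a2,f5) ✗  (o3,f2,a2)→signed(a2,f2) ✗  (o3,f5,a1)→signed(a1,f5) ✓  (o3,f6,a3)→signed(a3,f6) ✓
Counterexamples (restrictor triples failing the scope): 2.

2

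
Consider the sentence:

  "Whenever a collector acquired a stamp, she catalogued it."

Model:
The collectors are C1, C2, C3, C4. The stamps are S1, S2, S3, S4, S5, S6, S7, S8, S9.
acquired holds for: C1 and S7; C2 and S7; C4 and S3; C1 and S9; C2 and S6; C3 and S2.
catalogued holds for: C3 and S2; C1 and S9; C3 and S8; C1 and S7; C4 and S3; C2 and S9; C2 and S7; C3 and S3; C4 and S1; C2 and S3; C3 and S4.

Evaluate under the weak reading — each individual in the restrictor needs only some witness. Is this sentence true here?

True

"it" takes "a stamp" as antecedent — a donkey pronoun bound across the clause boundary.
Weak reading: every collector c with some acquired-stamp has at least one acquired-stamp s such that catalogued(c,s).
Per collector: C1:✓  C2:✓  C3:✓  C4:✓
Every collector in the restrictor has a witness.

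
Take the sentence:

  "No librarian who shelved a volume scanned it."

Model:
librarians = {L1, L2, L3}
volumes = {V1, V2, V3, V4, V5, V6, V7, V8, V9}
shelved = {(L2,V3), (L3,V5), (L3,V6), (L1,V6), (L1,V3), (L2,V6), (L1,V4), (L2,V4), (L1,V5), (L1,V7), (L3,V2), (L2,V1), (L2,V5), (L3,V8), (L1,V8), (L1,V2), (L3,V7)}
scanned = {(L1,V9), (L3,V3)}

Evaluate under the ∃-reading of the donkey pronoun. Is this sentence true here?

True

"it" takes "a volume" as antecedent — a donkey pronoun bound across the clause boundary.
Truth condition: for no (l,v) with shelved(l,v) does scanned(l,v) hold.
Restrictor pairs — does the scope hold? (L1,V2):fails  (L1,V3):fails  (L1,V4):fails  (L1,V5):fails  (L1,V6):fails  (L1,V7):fails  (L1,V8):fails  (L2,V1):fails  (L2,V3):fails  (L2,V4):fails  (L2,V5):fails  (L2,V6):fails  (L3,V2):fails  (L3,V5):fails  (L3,V6):fails  (L3,V7):fails  (L3,V8):fails
Scope holds for no restrictor pair, so the sentence is true.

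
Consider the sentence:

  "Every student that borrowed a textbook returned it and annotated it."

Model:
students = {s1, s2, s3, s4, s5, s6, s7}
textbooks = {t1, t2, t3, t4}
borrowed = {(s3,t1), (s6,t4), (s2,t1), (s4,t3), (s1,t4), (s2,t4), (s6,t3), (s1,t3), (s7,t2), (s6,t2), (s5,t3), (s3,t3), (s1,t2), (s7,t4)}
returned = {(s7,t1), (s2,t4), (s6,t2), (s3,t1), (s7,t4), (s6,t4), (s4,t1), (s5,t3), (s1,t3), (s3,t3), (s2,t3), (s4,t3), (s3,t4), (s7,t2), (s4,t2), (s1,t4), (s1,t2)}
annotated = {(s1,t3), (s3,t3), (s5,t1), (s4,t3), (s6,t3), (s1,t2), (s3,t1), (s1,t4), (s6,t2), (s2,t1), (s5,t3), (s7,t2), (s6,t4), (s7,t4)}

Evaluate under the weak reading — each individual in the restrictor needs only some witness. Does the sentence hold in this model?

False

"it" takes "a textbook" as antecedent — a donkey pronoun bound across the clause boundary.
Weak reading: every student s with some borrowed-textbook has at least one borrowed-textbook t such that returned(s,t) ∧ annotated(s,t).
Per student: s1:✓  s2:✗  s3:✓  s4:✓  s5:✓  s6:✓  s7:✓
s2 has no witness among its borrowed-textbooks.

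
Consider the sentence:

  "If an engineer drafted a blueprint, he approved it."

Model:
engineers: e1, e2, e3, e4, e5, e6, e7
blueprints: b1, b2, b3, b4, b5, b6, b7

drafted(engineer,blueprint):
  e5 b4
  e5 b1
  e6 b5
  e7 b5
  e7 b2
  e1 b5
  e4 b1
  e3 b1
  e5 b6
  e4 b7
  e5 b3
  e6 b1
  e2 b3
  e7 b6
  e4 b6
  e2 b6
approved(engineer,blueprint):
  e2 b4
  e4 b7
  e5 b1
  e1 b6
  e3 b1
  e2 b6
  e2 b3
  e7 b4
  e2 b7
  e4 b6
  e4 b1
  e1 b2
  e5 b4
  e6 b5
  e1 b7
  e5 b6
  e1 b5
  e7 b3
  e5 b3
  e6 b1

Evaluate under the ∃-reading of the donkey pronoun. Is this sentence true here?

"it" takes "a blueprint" as antecedent — a donkey pronoun bound across the clause boundary.
Weak reading: every engineer e with some drafted-blueprint has at least one drafted-blueprint b such that approved(e,b).
Per engineer: e1:✓  e2:✓  e3:✓  e4:✓  e5:✓  e6:✓  e7:✗
e7 has no witness among its drafted-blueprints.

False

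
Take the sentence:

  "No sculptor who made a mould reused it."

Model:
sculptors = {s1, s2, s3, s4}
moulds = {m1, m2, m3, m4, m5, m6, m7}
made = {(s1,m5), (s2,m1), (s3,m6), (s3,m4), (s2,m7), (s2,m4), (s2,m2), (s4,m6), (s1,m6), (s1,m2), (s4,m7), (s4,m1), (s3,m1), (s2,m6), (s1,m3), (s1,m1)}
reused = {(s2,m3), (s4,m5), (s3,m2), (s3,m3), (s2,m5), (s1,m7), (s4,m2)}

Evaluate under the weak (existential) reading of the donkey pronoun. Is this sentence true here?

True

"it" takes "a mould" as antecedent — a donkey pronoun bound across the clause boundary.
Truth condition: for no (s,m) with made(s,m) does reused(s,m) hold.
Restrictor pairs — does the scope hold? (s1,m1):fails  (s1,m2):fails  (s1,m3):fails  (s1,m5):fails  (s1,m6):fails  (s2,m1):fails  (s2,m2):fails  (s2,m4):fails  (s2,m6):fails  (s2,m7):fails  (s3,m1):fails  (s3,m4):fails  (s3,m6):fails  (s4,m1):fails  (s4,m6):fails  (s4,m7):fails
Scope holds for no restrictor pair, so the sentence is true.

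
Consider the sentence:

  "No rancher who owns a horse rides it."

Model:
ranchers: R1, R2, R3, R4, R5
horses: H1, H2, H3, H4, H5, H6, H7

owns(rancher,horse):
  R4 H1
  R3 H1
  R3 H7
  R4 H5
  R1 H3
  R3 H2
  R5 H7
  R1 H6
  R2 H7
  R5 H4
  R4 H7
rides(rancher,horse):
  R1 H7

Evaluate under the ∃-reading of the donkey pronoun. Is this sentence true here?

"it" takes "a horse" as antecedent — a donkey pronoun bound across the clause boundary.
Truth condition: for no (r,h) with owns(r,h) does rides(r,h) hold.
Restrictor pairs — does the scope hold? (R1,H3):fails  (R1,H6):fails  (R2,H7):fails  (R3,H1):fails  (R3,H2):fails  (R3,H7):fails  (R4,H1):fails  (R4,H5):fails  (R4,H7):fails  (R5,H4):fails  (R5,H7):fails
Scope holds for no restrictor pair, so the sentence is true.

True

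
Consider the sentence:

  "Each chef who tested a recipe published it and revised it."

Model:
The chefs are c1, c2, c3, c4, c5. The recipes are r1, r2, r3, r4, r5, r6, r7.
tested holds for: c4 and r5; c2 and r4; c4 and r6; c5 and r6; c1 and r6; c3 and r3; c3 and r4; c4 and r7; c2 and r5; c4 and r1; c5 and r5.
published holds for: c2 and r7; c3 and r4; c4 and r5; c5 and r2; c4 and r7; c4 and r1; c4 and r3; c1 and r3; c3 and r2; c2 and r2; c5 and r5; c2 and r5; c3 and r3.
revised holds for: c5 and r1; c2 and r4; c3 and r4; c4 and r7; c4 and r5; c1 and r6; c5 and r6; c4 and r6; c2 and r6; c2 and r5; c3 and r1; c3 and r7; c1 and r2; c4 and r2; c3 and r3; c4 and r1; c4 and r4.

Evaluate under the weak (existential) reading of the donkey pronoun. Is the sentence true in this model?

False

"it" takes "a recipe" as antecedent — a donkey pronoun bound across the clause boundary.
Weak reading: every chef c with some tested-recipe has at least one tested-recipe r such that published(c,r) ∧ revised(c,r).
Per chef: c1:✗  c2:✓  c3:✓  c4:✓  c5:✗
c1 has no witness among its tested-recipes.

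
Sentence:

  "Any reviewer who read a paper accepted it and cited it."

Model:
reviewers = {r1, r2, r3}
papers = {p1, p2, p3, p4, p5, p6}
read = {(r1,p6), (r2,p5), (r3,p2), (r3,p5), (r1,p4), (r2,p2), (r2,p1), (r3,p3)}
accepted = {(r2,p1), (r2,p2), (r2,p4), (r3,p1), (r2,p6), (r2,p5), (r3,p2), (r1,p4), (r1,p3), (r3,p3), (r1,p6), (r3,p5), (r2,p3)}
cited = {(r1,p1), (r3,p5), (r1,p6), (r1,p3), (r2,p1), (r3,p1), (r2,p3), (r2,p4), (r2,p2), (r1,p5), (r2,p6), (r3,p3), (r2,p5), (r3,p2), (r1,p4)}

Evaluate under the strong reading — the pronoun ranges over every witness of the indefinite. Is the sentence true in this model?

True

"it" takes "a paper" as antecedent — a donkey pronoun bound across the clause boundary.
Strong reading: for every (r,p) with read(r,p), accepted(r,p) ∧ cited(r,p).
Restrictor pairs: (r1,p4) ✓  (r1,p6) ✓  (r2,p1) ✓  (r2,p2) ✓  (r2,p5) ✓  (r3,p2) ✓  (r3,p3) ✓  (r3,p5) ✓
Every restrictor pair satisfies the scope.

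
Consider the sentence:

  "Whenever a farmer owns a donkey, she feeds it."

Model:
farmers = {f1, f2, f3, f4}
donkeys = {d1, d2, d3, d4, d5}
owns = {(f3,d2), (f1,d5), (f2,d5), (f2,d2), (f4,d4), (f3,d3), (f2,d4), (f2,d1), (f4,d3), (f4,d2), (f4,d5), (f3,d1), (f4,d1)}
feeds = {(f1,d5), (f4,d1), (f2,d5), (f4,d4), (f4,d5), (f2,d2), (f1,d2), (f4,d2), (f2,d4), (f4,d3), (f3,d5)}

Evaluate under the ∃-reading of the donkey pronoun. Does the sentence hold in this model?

"it" takes "a donkey" as antecedent — a donkey pronoun bound across the clause boundary.
Weak reading: every farmer f with some owns-donkey has at least one owns-donkey d such that feeds(f,d).
Per farmer: f1:✓  f2:✓  f3:✗  f4:✓
f3 has no witness among its owns-donkeys.

False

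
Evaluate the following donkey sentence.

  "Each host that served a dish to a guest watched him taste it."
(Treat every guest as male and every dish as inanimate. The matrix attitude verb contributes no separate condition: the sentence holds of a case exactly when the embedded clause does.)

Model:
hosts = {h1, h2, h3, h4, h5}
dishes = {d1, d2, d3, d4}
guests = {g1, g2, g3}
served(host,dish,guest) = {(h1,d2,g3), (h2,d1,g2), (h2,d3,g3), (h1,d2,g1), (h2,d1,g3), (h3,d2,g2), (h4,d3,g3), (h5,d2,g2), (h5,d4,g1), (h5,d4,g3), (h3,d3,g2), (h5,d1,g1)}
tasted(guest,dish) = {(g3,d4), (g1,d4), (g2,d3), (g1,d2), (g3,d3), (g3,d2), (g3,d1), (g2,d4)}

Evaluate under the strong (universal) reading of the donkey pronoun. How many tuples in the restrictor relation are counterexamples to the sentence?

"him" takes "a guest" as antecedent and "it" takes "a dish"; both are donkey pronouns co-varying with the restrictor.
Strong reading: for every (h,d,g) with served(h,d,g), tasted(g,d).
Restrictor triples: (h1,d2,g1)→tasted(g1,d2) ✓  (h1,d2,g3)→tasted(g3,d2) ✓  (h2,d1,g2)→tasted(g2,d1) ✗  (h2,d1,g3)→tasted(g3,d1) ✓  (h2,d3,g3)→tasted(g3,d3) ✓  (h3,d2,g2)→tasted(g2,d2) ✗  (h3,d3,g2)→tasted(g2,d3) ✓  (h4,d3,g3)→tasted(g3,d3) ✓  (h5,d1,g1)→tasted(g1,d1) ✗  (h5,d2,g2)→tasted(g2,d2) ✗  (h5,d4,g1)→tasted(g1,d4) ✓  (h5,d4,g3)→tasted(g3,d4) ✓
Counterexamples (restrictor triples failing the scope): 4.

4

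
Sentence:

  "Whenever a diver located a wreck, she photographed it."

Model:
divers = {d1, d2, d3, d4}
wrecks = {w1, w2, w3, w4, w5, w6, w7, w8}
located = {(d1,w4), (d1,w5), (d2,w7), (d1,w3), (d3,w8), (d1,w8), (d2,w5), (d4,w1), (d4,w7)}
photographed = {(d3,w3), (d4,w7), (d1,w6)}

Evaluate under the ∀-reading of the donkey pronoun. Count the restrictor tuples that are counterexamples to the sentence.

"it" takes "a wreck" as antecedent — a donkey pronoun bound across the clause boundary.
Strong reading: for every (d,w) with located(d,w), photographed(d,w).
Restrictor pairs: (d1,w3) ✗  (d1,w4) ✗  (d1,w5) ✗  (d1,w8) ✗  (d2,w5) ✗  (d2,w7) ✗  (d3,w8) ✗  (d4,w1) ✗  (d4,w7) ✓
Counterexamples (restrictor pairs failing the scope): 8.

8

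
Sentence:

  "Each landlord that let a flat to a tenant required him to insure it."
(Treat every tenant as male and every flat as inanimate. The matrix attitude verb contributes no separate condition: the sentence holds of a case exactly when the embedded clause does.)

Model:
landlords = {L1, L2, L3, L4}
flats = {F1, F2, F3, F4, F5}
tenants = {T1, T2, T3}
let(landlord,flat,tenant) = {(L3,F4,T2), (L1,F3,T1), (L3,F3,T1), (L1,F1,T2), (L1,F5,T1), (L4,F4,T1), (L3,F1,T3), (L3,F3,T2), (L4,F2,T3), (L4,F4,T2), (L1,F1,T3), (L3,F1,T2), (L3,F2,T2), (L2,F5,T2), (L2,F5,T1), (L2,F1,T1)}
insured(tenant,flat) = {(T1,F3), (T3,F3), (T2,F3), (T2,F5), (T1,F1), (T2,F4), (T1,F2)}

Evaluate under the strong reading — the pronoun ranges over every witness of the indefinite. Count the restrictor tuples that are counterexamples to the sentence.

9

"him" takes "a tenant" as antecedent and "it" takes "a flat"; both are donkey pronouns co-varying with the restrictor.
Strong reading: for every (l,f,t) with let(l,f,t), insured(t,f).
Restrictor triples: (L1,F1,T2)→insured(T2,F1) ✗  (L1,F1,T3)→insured(T3,F1) ✗  (L1,F3,T1)→insured(T1,F3) ✓  (L1,F5,T1)→insured(T1,F5) ✗  (L2,F1,T1)→insured(T1,F1) ✓  (L2,F5,T1)→insured(T1,F5) ✗  (L2,F5,T2)→insured(T2,F5) ✓  (L3,F1,T2)→insured(T2,F1) ✗  (L3,F1,T3)→insured(T3,F1) ✗  (L3,F2,T2)→insured(T2,F2) ✗  (L3,F3,T1)→insured(T1,F3) ✓  (L3,F3,T2)→insured(T2,F3) ✓  (L3,F4,T2)→insured(T2,F4) ✓  (L4,F2,T3)→insured(T3,F2) ✗  (L4,F4,T1)→insured(T1,F4) ✗  (L4,F4,T2)→insured(T2,F4) ✓
Counterexamples (restrictor triples failing the scope): 9.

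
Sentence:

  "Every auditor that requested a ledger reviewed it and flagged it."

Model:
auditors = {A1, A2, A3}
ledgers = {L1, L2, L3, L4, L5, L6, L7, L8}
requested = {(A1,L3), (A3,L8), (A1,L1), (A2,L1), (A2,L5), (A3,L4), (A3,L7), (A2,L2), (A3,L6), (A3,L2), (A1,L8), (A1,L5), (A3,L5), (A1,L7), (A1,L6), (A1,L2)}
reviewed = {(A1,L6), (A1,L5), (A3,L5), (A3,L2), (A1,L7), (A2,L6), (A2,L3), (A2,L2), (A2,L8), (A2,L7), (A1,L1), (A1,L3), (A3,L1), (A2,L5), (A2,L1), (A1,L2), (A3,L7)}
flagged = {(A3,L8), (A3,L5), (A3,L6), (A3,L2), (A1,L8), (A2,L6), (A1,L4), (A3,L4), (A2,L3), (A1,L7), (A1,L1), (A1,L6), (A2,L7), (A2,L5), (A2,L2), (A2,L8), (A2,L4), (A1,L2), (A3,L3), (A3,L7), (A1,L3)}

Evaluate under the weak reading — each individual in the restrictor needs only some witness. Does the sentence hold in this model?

True

"it" takes "a ledger" as antecedent — a donkey pronoun bound across the clause boundary.
Weak reading: every auditor a with some requested-ledger has at least one requested-ledger l such that reviewed(a,l) ∧ flagged(a,l).
Per auditor: A1:✓  A2:✓  A3:✓
Every auditor in the restrictor has a witness.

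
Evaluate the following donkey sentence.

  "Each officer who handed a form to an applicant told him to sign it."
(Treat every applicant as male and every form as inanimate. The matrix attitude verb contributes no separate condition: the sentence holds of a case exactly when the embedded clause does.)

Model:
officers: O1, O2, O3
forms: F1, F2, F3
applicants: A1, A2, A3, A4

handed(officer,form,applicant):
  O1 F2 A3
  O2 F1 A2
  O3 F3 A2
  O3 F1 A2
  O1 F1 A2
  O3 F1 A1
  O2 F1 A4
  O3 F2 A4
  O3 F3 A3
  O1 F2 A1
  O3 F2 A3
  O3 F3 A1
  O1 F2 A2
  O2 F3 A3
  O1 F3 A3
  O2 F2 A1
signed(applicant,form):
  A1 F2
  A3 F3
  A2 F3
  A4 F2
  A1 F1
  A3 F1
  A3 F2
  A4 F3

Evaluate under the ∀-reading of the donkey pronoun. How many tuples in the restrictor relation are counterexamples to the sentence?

6

"him" takes "an applicant" as antecedent and "it" takes "a form"; both are donkey pronouns co-varying with the restrictor.
Strong reading: for every (o,f,a) with handed(o,f,a), signed(a,f).
Restrictor triples: (O1,F1,A2)→signed(A2,F1) ✗  (O1,F2,A1)→signed(A1,F2) ✓  (O1,F2,A2)→signed(A2,F2) ✗  (O1,F2,A3)→signed(A3,F2) ✓  (O1,F3,A3)→signed(A3,F3) ✓  (O2,F1,A2)→signed(A2,F1) ✗  (O2,F1,A4)→signed(A4,F1) ✗  (O2,F2,A1)→signed(A1,F2) ✓  (O2,F3,A3)→signed(A3,F3) ✓  (O3,F1,A1)→signed(A1,F1) ✓  (O3,F1,A2)→signed(A2,F1) ✗  (O3,F2,A3)→signed(A3,F2) ✓  (O3,F2,A4)→signed(A4,F2) ✓  (O3,F3,A1)→signed(A1,F3) ✗  (O3,F3,A2)→signed(A2,F3) ✓  (O3,F3,A3)→signed(A3,F3) ✓
Counterexamples (restrictor triples failing the scope): 6.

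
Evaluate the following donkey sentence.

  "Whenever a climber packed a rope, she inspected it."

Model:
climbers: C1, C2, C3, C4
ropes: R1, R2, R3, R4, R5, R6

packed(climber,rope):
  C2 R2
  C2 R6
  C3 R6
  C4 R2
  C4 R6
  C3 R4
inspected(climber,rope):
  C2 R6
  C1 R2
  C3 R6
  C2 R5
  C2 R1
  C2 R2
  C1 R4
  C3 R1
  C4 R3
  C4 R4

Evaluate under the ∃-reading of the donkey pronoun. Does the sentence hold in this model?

False

"it" takes "a rope" as antecedent — a donkey pronoun bound across the clause boundary.
Weak reading: every climber c with some packed-rope has at least one packed-rope r such that inspected(c,r).
Per climber: C2:✓  C3:✓  C4:✗
C4 has no witness among its packed-ropes.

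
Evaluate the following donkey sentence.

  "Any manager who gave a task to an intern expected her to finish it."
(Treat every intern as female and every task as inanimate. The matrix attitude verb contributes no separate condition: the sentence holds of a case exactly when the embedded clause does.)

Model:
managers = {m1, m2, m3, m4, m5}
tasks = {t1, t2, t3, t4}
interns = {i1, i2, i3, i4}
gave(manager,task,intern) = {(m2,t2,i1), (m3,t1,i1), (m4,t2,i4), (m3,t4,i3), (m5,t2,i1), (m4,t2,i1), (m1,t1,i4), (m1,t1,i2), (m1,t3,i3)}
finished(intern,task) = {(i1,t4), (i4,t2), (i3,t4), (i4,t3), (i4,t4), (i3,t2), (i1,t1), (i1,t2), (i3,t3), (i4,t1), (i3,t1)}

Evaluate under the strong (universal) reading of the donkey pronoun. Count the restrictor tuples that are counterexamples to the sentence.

"her" takes "an intern" as antecedent and "it" takes "a task"; both are donkey pronouns co-varying with the restrictor.
Strong reading: for every (m,t,i) with gave(m,t,i), finished(i,t).
Restrictor triples: (m1,t1,i2)→finished(i2,t1) ✗  (m1,t1,i4)→finished(i4,t1) ✓  (m1,t3,i3)→finished(i3,t3) ✓  (m2,t2,i1)→finished(i1,t2) ✓  (m3,t1,i1)→finished(i1,t1) ✓  (m3,t4,i3)→finished(i3,t4) ✓  (m4,t2,i1)→finished(i1,t2) ✓  (m4,t2,i4)→finished(i4,t2) ✓  (m5,t2,i1)→finished(i1,t2) ✓
Counterexamples (restrictor triples failing the scope): 1.

1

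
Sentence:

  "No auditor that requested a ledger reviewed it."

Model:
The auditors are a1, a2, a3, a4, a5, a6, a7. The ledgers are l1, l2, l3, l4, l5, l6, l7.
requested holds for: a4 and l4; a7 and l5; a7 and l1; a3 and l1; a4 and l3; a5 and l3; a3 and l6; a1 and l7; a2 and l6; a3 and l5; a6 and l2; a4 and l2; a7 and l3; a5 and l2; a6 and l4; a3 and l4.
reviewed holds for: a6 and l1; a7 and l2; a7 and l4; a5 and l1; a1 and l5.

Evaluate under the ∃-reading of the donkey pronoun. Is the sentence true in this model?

"it" takes "a ledger" as antecedent — a donkey pronoun bound across the clause boundary.
Truth condition: for no (a,l) with requested(a,l) does reviewed(a,l) hold.
Restrictor pairs — does the scope hold? (a1,l7):fails  (a2,l6):fails  (a3,l1):fails  (a3,l4):fails  (a3,l5):fails  (a3,l6):fails  (a4,l2):fails  (a4,l3):fails  (a4,l4):fails  (a5,l2):fails  (a5,l3):fails  (a6,l2):fails  (a6,l4):fails  (a7,l1):fails  (a7,l3):fails  (a7,l5):fails
Scope holds for no restrictor pair, so the sentence is true.

True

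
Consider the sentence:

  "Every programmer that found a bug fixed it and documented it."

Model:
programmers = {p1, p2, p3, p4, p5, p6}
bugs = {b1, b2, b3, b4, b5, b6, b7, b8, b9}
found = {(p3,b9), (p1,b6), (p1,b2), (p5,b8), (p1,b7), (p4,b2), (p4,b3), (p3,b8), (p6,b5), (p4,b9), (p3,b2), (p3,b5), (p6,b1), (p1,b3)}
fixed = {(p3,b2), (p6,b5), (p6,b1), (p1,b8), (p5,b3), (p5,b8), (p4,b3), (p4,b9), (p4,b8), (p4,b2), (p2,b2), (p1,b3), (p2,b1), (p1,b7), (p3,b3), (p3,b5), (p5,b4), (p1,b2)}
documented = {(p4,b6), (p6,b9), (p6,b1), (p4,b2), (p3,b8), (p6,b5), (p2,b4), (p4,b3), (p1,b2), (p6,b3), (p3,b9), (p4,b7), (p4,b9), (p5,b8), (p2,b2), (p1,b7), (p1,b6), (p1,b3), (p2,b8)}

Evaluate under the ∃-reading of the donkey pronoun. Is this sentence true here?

False

"it" takes "a bug" as antecedent — a donkey pronoun bound across the clause boundary.
Weak reading: every programmer p with some found-bug has at least one found-bug b such that fixed(p,b) ∧ documented(p,b).
Per programmer: p1:✓  p3:✗  p4:✓  p5:✓  p6:✓
p3 has no witness among its found-bugs.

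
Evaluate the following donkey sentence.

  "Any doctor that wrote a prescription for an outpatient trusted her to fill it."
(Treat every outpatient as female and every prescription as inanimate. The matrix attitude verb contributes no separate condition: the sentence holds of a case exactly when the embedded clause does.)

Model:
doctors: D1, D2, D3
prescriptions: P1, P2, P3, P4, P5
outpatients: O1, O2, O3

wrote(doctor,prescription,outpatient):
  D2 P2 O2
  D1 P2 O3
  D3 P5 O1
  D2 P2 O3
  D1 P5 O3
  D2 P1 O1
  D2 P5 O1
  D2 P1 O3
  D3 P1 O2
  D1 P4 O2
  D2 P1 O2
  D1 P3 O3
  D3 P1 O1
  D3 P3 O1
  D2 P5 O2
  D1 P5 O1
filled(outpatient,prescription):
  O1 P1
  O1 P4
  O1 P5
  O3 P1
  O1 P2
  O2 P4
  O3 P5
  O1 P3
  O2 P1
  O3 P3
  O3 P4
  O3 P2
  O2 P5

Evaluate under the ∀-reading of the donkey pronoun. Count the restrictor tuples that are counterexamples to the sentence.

"her" takes "an outpatient" as antecedent and "it" takes "a prescription"; both are donkey pronouns co-varying with the restrictor.
Strong reading: for every (d,p,o) with wrote(d,p,o), filled(o,p).
Restrictor triples: (D1,P2,O3)→filled(O3,P2) ✓  (D1,P3,O3)→filled(O3,P3) ✓  (D1,P4,O2)→filled(O2,P4) ✓  (D1,P5,O1)→filled(O1,P5) ✓  (D1,P5,O3)→filled(O3,P5) ✓  (D2,P1,O1)→filled(O1,P1) ✓  (D2,P1,O2)→filled(O2,P1) ✓  (D2,P1,O3)→filled(O3,P1) ✓  (D2,P2,O2)→filled(O2,P2) ✗  (D2,P2,O3)→filled(O3,P2) ✓  (D2,P5,O1)→filled(O1,P5) ✓  (D2,P5,O2)→filled(O2,P5) ✓  (D3,P1,O1)→filled(O1,P1) ✓  (D3,P1,O2)→filled(O2,P1) ✓  (D3,P3,O1)→filled(O1,P3) ✓  (D3,P5,O1)→filled(O1,P5) ✓
Counterexamples (restrictor triples failing the scope): 1.

1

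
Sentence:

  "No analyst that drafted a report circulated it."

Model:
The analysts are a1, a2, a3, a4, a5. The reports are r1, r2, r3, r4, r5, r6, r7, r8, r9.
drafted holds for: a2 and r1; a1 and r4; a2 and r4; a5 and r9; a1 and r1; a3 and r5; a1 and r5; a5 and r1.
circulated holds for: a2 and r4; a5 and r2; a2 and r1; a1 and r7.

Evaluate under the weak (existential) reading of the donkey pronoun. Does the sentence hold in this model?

"it" takes "a report" as antecedent — a donkey pronoun bound across the clause boundary.
Truth condition: for no (a,r) with drafted(a,r) does circulated(a,r) hold.
Restrictor pairs — does the scope hold? (a1,r1):fails  (a1,r4):fails  (a1,r5):fails  (a2,r1):holds  (a2,r4):holds  (a3,r5):fails  (a5,r1):fails  (a5,r9):fails
Scope holds for 2 pair(s), so the sentence is false.

False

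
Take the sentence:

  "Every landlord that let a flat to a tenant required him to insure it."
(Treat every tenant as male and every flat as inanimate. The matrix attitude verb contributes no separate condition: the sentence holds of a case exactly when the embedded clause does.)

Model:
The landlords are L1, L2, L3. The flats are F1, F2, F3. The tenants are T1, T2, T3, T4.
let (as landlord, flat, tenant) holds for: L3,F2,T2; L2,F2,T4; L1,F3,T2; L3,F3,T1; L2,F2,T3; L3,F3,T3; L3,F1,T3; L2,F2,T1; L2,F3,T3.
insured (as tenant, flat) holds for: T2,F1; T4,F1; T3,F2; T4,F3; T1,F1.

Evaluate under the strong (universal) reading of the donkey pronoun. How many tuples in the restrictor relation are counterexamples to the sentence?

"him" takes "a tenant" as antecedent and "it" takes "a flat"; both are donkey pronouns co-varying with the restrictor.
Strong reading: for every (l,f,t) with let(l,f,t), insured(t,f).
Restrictor triples: (L1,F3,T2)→insured(T2,F3) ✗  (L2,F2,T1)→insured(T1,F2) ✗  (L2,F2,T3)→insured(T3,F2) ✓  (L2,F2,T4)→insured(T4,F2) ✗  (L2,F3,T3)→insured(T3,F3) ✗  (L3,F1,T3)→insured(T3,F1) ✗  (L3,F2,T2)→insured(T2,F2) ✗  (L3,F3,T1)→insured(T1,F3) ✗  (L3,F3,T3)→insured(T3,F3) ✗
Counterexamples (restrictor triples failing the scope): 8.

8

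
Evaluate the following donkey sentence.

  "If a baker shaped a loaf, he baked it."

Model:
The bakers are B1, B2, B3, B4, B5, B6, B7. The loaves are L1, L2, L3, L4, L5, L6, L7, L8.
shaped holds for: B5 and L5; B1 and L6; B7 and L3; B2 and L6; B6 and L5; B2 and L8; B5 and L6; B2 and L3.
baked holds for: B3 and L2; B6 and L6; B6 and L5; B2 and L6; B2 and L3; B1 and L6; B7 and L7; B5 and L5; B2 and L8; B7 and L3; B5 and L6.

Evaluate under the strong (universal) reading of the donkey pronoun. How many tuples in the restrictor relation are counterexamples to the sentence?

0

"it" takes "a loaf" as antecedent — a donkey pronoun bound across the clause boundary.
Strong reading: for every (b,l) with shaped(b,l), baked(b,l).
Restrictor pairs: (B1,L6) ✓  (B2,L3) ✓  (B2,L6) ✓  (B2,L8) ✓  (B5,L5) ✓  (B5,L6) ✓  (B6,L5) ✓  (B7,L3) ✓
Counterexamples (restrictor pairs failing the scope): 0.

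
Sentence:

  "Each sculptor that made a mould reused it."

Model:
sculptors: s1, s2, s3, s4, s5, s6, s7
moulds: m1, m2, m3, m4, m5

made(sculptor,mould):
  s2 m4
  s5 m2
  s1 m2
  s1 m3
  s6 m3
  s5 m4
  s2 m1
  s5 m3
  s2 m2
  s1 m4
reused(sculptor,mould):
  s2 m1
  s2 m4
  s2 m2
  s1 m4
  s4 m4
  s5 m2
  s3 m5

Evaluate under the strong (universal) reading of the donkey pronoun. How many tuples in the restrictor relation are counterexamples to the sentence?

"it" takes "a mould" as antecedent — a donkey pronoun bound across the clause boundary.
Strong reading: for every (s,m) with made(s,m), reused(s,m).
Restrictor pairs: (s1,m2) ✗  (s1,m3) ✗  (s1,m4) ✓  (s2,m1) ✓  (s2,m2) ✓  (s2,m4) ✓  (s5,m2) ✓  (s5,m3) ✗  (s5,m4) ✗  (s6,m3) ✗
Counterexamples (restrictor pairs failing the scope): 5.

5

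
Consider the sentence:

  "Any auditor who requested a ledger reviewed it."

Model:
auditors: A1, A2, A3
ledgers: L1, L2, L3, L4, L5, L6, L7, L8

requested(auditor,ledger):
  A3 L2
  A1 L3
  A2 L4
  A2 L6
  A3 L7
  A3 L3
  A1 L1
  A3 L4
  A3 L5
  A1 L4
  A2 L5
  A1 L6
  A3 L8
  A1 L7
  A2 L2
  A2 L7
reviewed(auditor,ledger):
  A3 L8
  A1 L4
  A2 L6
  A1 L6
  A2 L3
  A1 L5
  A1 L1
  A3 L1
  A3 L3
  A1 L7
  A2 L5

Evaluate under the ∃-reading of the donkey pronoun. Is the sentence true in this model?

"it" takes "a ledger" as antecedent — a donkey pronoun bound across the clause boundary.
Weak reading: every auditor a with some requested-ledger has at least one requested-ledger l such that reviewed(a,l).
Per auditor: A1:✓  A2:✓  A3:✓
Every auditor in the restrictor has a witness.

True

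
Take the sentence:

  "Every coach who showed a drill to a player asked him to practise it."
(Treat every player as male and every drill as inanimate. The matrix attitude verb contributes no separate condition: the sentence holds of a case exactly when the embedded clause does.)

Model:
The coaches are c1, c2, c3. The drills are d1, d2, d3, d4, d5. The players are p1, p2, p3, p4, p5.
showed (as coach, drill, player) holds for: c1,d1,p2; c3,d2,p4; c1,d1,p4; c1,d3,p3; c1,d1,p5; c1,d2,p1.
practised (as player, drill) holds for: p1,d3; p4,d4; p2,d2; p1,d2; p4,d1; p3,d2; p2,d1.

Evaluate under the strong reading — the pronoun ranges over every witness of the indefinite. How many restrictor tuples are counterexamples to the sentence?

3

"him" takes "a player" as antecedent and "it" takes "a drill"; both are donkey pronouns co-varying with the restrictor.
Strong reading: for every (c,d,p) with showed(c,d,p), practised(p,d).
Restrictor triples: (c1,d1,p2)→practised(p2,d1) ✓  (c1,d1,p4)→practised(p4,d1) ✓  (c1,d1,p5)→practised(p5,d1) ✗  (c1,d2,p1)→practised(p1,d2) ✓  (c1,d3,p3)→practised(p3,d3) ✗  (c3,d2,p4)→practised(p4,d2) ✗
Counterexamples (restrictor triples failing the scope): 3.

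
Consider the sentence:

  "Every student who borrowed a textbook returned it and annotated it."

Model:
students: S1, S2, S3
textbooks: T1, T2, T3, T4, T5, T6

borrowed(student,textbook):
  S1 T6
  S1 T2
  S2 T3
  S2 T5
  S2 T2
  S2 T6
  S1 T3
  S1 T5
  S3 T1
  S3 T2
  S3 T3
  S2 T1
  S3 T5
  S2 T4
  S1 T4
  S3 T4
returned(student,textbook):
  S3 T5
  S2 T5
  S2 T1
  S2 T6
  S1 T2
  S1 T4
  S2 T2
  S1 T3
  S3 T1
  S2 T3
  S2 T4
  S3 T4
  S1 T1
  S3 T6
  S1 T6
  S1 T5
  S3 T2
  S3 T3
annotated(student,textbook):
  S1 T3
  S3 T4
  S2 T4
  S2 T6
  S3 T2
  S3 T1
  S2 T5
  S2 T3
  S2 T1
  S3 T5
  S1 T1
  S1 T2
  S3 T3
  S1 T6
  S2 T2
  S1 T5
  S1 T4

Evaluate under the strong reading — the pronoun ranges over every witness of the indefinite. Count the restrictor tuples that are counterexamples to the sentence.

0

"it" takes "a textbook" as antecedent — a donkey pronoun bound across the clause boundary.
Strong reading: for every (s,t) with borrowed(s,t), returned(s,t) ∧ annotated(s,t).
Restrictor pairs: (S1,T2) ✓  (S1,T3) ✓  (S1,T4) ✓  (S1,T5) ✓  (S1,T6) ✓  (S2,T1) ✓  (S2,T2) ✓  (S2,T3) ✓  (S2,T4) ✓  (S2,T5) ✓  (S2,T6) ✓  (S3,T1) ✓  (S3,T2) ✓  (S3,T3) ✓  (S3,T4) ✓  (S3,T5) ✓
Counterexamples (restrictor pairs failing the scope): 0.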